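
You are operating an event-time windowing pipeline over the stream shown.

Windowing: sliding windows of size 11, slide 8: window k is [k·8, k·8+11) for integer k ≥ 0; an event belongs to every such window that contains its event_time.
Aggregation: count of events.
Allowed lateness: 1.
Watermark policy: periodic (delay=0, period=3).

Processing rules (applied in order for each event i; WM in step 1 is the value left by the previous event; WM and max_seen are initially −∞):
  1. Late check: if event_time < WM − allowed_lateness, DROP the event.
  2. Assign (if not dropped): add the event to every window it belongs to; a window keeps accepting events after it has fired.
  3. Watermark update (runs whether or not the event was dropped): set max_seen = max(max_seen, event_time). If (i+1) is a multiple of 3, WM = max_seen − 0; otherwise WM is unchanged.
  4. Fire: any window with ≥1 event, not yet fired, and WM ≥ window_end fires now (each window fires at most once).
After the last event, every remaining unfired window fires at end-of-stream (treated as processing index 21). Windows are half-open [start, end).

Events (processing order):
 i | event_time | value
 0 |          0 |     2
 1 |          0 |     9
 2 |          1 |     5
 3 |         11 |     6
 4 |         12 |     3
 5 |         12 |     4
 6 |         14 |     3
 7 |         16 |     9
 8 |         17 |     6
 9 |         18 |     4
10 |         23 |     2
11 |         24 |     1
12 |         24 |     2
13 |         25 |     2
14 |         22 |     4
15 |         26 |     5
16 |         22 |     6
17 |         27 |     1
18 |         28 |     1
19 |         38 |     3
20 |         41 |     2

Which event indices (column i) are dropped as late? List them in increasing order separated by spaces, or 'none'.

i=0 t=0 v=2: → [0,11); WM=−∞
i=1 t=0 v=9: → [0,11); WM=−∞
i=2 t=1 v=5: → [0,11); WM=1
i=3 t=11 v=6: → [8,19); WM=1
i=4 t=12 v=3: → [8,19); WM=1
i=5 t=12 v=4: → [8,19); WM=12; [0,11) fires=3
i=6 t=14 v=3: → [8,19); WM=12
i=7 t=16 v=9: → [16,27),[8,19); WM=12
i=8 t=17 v=6: → [16,27),[8,19); WM=17
i=9 t=18 v=4: → [16,27),[8,19); WM=17
i=10 t=23 v=2: → [16,27); WM=17
i=11 t=24 v=1: → [24,35),[16,27); WM=24; [8,19) fires=7
i=12 t=24 v=2: → [24,35),[16,27); WM=24
i=13 t=25 v=2: → [24,35),[16,27); WM=24
i=14 t=22 v=4: DROP (t<24-1); WM=25
i=15 t=26 v=5: → [24,35),[16,27); WM=25
i=16 t=22 v=6: DROP (t<25-1); WM=25
i=17 t=27 v=1: → [24,35); WM=27; [16,27) fires=8
i=18 t=28 v=1: → [24,35); WM=27
i=19 t=38 v=3: → [32,43); WM=27
i=20 t=41 v=2: → [40,51),[32,43); WM=41; [24,35) fires=6

14 16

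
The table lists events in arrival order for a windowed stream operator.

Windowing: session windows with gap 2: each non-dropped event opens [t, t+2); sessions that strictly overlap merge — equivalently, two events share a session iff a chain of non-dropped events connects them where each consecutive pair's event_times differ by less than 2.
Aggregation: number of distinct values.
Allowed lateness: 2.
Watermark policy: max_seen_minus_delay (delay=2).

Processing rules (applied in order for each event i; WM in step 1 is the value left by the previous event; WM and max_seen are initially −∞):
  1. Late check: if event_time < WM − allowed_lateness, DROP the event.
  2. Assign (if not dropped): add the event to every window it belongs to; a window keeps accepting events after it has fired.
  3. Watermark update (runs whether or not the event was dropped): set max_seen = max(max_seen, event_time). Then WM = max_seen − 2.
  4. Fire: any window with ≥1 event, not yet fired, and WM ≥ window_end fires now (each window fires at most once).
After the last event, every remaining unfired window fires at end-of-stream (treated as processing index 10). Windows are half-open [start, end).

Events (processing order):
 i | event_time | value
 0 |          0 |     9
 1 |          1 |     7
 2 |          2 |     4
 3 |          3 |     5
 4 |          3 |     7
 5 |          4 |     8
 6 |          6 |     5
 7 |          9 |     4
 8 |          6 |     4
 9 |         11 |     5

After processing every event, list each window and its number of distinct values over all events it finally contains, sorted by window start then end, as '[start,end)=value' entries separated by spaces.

i=0 t=0 v=9: → [0,2); WM=-2
i=1 t=1 v=7: → [0,3); WM=-1
i=2 t=2 v=4: → [0,4); WM=0
i=3 t=3 v=5: → [0,5); WM=1
i=4 t=3 v=7: → [0,5); WM=1
i=5 t=4 v=8: → [0,6); WM=2
i=6 t=6 v=5: → [6,8); WM=4
i=7 t=9 v=4: → [9,11); WM=7
i=8 t=6 v=4: → [6,8); WM=7
i=9 t=11 v=5: → [11,13); WM=9

[0,6)=5 [6,8)=2 [9,11)=1 [11,13)=1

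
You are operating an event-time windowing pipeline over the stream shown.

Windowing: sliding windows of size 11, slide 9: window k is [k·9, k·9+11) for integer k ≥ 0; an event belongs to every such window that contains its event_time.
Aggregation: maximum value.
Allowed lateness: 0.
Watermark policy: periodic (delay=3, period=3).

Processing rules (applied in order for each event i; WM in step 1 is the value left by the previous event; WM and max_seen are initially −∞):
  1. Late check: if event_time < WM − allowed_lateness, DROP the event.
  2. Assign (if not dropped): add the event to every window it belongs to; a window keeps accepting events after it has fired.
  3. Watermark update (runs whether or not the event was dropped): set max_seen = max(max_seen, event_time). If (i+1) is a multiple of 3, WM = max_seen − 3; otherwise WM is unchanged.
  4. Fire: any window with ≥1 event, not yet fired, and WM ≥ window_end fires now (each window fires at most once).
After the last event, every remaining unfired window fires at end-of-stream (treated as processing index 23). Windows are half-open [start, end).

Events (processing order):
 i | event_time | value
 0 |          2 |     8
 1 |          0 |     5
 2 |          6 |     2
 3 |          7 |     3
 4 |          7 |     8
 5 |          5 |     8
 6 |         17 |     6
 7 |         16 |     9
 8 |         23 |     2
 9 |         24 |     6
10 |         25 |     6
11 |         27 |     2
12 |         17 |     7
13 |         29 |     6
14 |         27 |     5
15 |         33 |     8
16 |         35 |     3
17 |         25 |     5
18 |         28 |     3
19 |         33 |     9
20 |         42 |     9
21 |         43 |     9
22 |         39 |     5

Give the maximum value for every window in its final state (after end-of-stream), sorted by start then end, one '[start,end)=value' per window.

i=0 t=2 v=8: → [0,11); WM=−∞
i=1 t=0 v=5: → [0,11); WM=−∞
i=2 t=6 v=2: → [0,11); WM=3
i=3 t=7 v=3: → [0,11); WM=3
i=4 t=7 v=8: → [0,11); WM=3
i=5 t=5 v=8: → [0,11); WM=4
i=6 t=17 v=6: → [9,20); WM=4
i=7 t=16 v=9: → [9,20); WM=4
i=8 t=23 v=2: → [18,29); WM=20; [0,11) fires=8 [9,20) fires=9
i=9 t=24 v=6: → [18,29); WM=20
i=10 t=25 v=6: → [18,29); WM=20
i=11 t=27 v=2: → [27,38),[18,29); WM=24
i=12 t=17 v=7: DROP (t<24-0); WM=24
i=13 t=29 v=6: → [27,38); WM=24
i=14 t=27 v=5: → [27,38),[18,29); WM=26
i=15 t=33 v=8: → [27,38); WM=26
i=16 t=35 v=3: → [27,38); WM=26
i=17 t=25 v=5: DROP (t<26-0); WM=32; [18,29) fires=6
i=18 t=28 v=3: DROP (t<32-0); WM=32
i=19 t=33 v=9: → [27,38); WM=32
i=20 t=42 v=9: → [36,47); WM=39; [27,38) fires=9
i=21 t=43 v=9: → [36,47); WM=39
i=22 t=39 v=5: → [36,47); WM=39

[0,11)=8 [9,20)=9 [18,29)=6 [27,38)=9 [36,47)=9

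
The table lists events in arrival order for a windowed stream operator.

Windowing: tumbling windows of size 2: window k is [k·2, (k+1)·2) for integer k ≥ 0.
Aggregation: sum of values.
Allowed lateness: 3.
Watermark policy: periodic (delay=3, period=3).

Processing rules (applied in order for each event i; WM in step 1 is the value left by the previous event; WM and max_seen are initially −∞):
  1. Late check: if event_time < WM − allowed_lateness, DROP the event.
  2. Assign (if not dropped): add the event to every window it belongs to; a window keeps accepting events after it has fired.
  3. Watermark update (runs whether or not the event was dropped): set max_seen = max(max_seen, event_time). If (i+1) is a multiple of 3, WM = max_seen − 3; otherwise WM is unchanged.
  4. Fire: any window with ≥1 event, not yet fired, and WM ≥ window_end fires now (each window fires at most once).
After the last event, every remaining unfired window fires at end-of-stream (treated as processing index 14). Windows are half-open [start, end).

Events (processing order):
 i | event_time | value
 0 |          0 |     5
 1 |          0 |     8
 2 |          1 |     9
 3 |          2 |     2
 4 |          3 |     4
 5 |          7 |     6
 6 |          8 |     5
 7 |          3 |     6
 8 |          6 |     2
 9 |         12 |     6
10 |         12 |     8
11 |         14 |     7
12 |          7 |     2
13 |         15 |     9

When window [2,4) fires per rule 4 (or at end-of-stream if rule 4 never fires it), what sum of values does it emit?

i=0 t=0 v=5: → [0,2); WM=−∞
i=1 t=0 v=8: → [0,2); WM=−∞
i=2 t=1 v=9: → [0,2); WM=-2
i=3 t=2 v=2: → [2,4); WM=-2
i=4 t=3 v=4: → [2,4); WM=-2
i=5 t=7 v=6: → [6,8); WM=4; [0,2) fires=22 [2,4) fires=6
i=6 t=8 v=5: → [8,10); WM=4
i=7 t=3 v=6: → [2,4); WM=4
i=8 t=6 v=2: → [6,8); WM=5
i=9 t=12 v=6: → [12,14); WM=5
i=10 t=12 v=8: → [12,14); WM=5
i=11 t=14 v=7: → [14,16); WM=11; [6,8) fires=8 [8,10) fires=5
i=12 t=7 v=2: DROP (t<11-3); WM=11
i=13 t=15 v=9: → [14,16); WM=11

6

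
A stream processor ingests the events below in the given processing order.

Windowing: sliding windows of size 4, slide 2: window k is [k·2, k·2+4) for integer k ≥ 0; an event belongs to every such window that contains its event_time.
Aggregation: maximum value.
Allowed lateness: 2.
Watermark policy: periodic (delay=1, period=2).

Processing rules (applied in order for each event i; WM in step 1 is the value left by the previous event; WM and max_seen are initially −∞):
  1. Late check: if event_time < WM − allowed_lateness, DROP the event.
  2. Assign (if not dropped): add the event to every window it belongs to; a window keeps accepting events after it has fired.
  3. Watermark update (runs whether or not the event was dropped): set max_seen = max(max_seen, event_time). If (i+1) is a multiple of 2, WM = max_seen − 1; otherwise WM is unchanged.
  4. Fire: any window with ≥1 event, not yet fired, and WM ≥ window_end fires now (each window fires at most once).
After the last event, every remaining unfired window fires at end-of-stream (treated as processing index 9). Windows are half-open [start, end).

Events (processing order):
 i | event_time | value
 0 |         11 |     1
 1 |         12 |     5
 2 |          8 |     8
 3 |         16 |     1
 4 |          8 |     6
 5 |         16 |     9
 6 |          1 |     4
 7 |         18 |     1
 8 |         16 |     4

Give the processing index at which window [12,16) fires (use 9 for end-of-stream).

i=0 t=11 v=1: → [10,14),[8,12); WM=−∞
i=1 t=12 v=5: → [12,16),[10,14); WM=11
i=2 t=8 v=8: DROP (t<11-2); WM=11
i=3 t=16 v=1: → [16,20),[14,18); WM=15; [8,12) fires=1 [10,14) fires=5
i=4 t=8 v=6: DROP (t<15-2); WM=15
i=5 t=16 v=9: → [16,20),[14,18); WM=15
i=6 t=1 v=4: DROP (t<15-2); WM=15
i=7 t=18 v=1: → [18,22),[16,20); WM=17; [12,16) fires=5
i=8 t=16 v=4: → [16,20),[14,18); WM=17

7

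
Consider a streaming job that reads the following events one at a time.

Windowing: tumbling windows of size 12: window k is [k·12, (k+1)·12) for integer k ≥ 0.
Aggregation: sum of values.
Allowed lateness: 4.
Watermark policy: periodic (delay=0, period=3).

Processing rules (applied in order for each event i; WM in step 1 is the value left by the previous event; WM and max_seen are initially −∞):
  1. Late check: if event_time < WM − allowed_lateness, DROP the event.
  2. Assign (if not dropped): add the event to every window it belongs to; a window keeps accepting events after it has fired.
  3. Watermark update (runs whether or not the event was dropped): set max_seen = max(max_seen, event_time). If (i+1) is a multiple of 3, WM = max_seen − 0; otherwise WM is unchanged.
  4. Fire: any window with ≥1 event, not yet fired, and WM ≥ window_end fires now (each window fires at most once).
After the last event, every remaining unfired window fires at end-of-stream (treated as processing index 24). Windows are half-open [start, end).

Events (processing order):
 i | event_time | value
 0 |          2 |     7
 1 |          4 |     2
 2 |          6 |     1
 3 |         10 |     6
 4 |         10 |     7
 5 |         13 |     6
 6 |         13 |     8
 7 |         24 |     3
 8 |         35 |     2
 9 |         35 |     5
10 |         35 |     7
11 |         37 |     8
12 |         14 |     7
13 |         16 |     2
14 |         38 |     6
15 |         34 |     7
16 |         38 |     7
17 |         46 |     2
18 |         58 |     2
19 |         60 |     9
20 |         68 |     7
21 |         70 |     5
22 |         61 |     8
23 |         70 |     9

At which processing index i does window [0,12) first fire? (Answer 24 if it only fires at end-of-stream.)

i=0 t=2 v=7: → [0,12); WM=−∞
i=1 t=4 v=2: → [0,12); WM=−∞
i=2 t=6 v=1: → [0,12); WM=6
i=3 t=10 v=6: → [0,12); WM=6
i=4 t=10 v=7: → [0,12); WM=6
i=5 t=13 v=6: → [12,24); WM=13; [0,12) fires=23
i=6 t=13 v=8: → [12,24); WM=13
i=7 t=24 v=3: → [24,36); WM=13
i=8 t=35 v=2: → [24,36); WM=35; [12,24) fires=14
i=9 t=35 v=5: → [24,36); WM=35
i=10 t=35 v=7: → [24,36); WM=35
i=11 t=37 v=8: → [36,48); WM=37; [24,36) fires=17
i=12 t=14 v=7: DROP (t<37-4); WM=37
i=13 t=16 v=2: DROP (t<37-4); WM=37
i=14 t=38 v=6: → [36,48); WM=38
i=15 t=34 v=7: → [24,36); WM=38
i=16 t=38 v=7: → [36,48); WM=38
i=17 t=46 v=2: → [36,48); WM=46
i=18 t=58 v=2: → [48,60); WM=46
i=19 t=60 v=9: → [60,72); WM=46
i=20 t=68 v=7: → [60,72); WM=68; [36,48) fires=23 [48,60) fires=2
i=21 t=70 v=5: → [60,72); WM=68
i=22 t=61 v=8: DROP (t<68-4); WM=68
i=23 t=70 v=9: → [60,72); WM=70

5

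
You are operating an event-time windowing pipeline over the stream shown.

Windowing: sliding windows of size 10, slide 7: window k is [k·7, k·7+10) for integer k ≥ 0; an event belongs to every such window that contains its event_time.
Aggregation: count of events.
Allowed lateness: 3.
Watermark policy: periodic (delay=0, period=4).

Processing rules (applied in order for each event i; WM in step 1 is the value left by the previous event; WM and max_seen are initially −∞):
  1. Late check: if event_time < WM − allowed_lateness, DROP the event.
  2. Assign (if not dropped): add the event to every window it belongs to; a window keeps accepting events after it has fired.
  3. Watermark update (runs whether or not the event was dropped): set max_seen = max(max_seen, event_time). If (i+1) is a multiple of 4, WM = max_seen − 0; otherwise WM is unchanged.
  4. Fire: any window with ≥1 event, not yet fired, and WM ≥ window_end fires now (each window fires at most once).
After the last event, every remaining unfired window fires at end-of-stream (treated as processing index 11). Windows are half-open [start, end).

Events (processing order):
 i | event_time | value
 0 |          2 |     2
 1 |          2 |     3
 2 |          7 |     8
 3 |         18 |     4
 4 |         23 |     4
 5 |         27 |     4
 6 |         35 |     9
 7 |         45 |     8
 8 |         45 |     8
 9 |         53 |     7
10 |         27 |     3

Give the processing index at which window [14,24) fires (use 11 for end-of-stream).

7

i=0 t=2 v=2: → [0,10); WM=−∞
i=1 t=2 v=3: → [0,10); WM=−∞
i=2 t=7 v=8: → [7,17),[0,10); WM=−∞
i=3 t=18 v=4: → [14,24); WM=18; [0,10) fires=3 [7,17) fires=1
i=4 t=23 v=4: → [21,31),[14,24); WM=18
i=5 t=27 v=4: → [21,31); WM=18
i=6 t=35 v=9: → [35,45),[28,38); WM=18
i=7 t=45 v=8: → [42,52); WM=45; [14,24) fires=2 [21,31) fires=2 [28,38) fires=1 [35,45) fires=1
i=8 t=45 v=8: → [42,52); WM=45
i=9 t=53 v=7: → [49,59); WM=45
i=10 t=27 v=3: DROP (t<45-3); WM=45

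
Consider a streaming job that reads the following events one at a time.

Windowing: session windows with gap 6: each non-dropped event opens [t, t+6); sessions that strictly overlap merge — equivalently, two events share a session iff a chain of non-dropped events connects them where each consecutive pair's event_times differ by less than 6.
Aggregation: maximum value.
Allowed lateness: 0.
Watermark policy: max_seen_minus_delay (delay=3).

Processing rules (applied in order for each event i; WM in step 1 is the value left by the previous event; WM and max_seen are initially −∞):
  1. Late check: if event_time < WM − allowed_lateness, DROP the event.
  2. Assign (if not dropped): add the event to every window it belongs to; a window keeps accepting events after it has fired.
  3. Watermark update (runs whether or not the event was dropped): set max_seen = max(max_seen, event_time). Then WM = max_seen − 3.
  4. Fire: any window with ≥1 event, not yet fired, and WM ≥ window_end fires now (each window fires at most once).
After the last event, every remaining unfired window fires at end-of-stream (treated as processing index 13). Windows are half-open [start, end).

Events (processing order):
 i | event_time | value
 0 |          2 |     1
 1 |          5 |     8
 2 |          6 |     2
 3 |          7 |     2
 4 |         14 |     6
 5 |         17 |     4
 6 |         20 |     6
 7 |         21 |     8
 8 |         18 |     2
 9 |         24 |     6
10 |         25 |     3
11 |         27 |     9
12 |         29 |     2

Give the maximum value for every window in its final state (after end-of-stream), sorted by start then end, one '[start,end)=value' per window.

i=0 t=2 v=1: → [2,8); WM=-1
i=1 t=5 v=8: → [2,11); WM=2
i=2 t=6 v=2: → [2,12); WM=3
i=3 t=7 v=2: → [2,13); WM=4
i=4 t=14 v=6: → [14,20); WM=11
i=5 t=17 v=4: → [14,23); WM=14
i=6 t=20 v=6: → [14,26); WM=17
i=7 t=21 v=8: → [14,27); WM=18
i=8 t=18 v=2: → [14,27); WM=18
i=9 t=24 v=6: → [14,30); WM=21
i=10 t=25 v=3: → [14,31); WM=22
i=11 t=27 v=9: → [14,33); WM=24
i=12 t=29 v=2: → [14,35); WM=26

[2,13)=8 [14,35)=9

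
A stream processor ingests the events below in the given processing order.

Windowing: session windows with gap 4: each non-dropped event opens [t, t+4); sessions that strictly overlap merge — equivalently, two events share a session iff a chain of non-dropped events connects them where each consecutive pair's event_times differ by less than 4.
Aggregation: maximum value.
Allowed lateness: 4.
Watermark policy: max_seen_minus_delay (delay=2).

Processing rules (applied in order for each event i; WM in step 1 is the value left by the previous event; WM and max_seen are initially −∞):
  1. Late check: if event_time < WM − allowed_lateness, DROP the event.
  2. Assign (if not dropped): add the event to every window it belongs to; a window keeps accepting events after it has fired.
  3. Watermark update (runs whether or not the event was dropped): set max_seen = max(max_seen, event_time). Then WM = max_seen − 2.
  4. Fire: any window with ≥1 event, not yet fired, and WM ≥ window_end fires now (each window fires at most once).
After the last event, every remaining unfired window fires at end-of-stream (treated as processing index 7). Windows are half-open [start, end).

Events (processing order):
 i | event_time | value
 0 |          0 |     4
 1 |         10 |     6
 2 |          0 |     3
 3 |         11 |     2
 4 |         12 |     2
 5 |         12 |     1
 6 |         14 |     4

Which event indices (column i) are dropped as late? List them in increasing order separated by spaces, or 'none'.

2

i=0 t=0 v=4: → [0,4); WM=-2
i=1 t=10 v=6: → [10,14); WM=8
i=2 t=0 v=3: DROP (t<8-4); WM=8
i=3 t=11 v=2: → [10,15); WM=9
i=4 t=12 v=2: → [10,16); WM=10
i=5 t=12 v=1: → [10,16); WM=10
i=6 t=14 v=4: → [10,18); WM=12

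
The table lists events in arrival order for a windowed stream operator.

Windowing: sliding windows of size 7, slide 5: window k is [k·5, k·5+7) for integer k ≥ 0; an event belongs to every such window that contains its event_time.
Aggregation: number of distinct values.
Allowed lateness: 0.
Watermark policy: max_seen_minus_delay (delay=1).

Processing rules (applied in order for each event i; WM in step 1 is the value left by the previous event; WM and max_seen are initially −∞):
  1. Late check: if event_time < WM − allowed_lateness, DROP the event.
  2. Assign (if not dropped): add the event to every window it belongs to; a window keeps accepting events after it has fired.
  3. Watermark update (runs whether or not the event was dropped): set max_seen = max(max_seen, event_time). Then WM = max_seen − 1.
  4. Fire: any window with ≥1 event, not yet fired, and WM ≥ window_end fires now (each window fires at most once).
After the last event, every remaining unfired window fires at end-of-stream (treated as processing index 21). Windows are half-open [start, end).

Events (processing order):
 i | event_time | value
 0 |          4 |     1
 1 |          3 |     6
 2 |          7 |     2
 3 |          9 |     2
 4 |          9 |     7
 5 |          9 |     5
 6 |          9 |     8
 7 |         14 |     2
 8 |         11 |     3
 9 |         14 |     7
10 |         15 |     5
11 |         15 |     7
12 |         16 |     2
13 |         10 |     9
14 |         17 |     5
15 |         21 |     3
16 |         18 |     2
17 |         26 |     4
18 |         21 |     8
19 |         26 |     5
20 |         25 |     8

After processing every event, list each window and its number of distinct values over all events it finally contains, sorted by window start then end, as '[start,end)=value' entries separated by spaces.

[0,7)=2 [5,12)=4 [10,17)=3 [15,22)=4 [20,27)=4 [25,32)=3

i=0 t=4 v=1: → [0,7); WM=3
i=1 t=3 v=6: → [0,7); WM=3
i=2 t=7 v=2: → [5,12); WM=6
i=3 t=9 v=2: → [5,12); WM=8; [0,7) fires=2
i=4 t=9 v=7: → [5,12); WM=8
i=5 t=9 v=5: → [5,12); WM=8
i=6 t=9 v=8: → [5,12); WM=8
i=7 t=14 v=2: → [10,17); WM=13; [5,12) fires=4
i=8 t=11 v=3: DROP (t<13-0); WM=13
i=9 t=14 v=7: → [10,17); WM=13
i=10 t=15 v=5: → [15,22),[10,17); WM=14
i=11 t=15 v=7: → [15,22),[10,17); WM=14
i=12 t=16 v=2: → [15,22),[10,17); WM=15
i=13 t=10 v=9: DROP (t<15-0); WM=15
i=14 t=17 v=5: → [15,22); WM=16
i=15 t=21 v=3: → [20,27),[15,22); WM=20; [10,17) fires=3
i=16 t=18 v=2: DROP (t<20-0); WM=20
i=17 t=26 v=4: → [25,32),[20,27); WM=25; [15,22) fires=4
i=18 t=21 v=8: DROP (t<25-0); WM=25
i=19 t=26 v=5: → [25,32),[20,27); WM=25
i=20 t=25 v=8: → [25,32),[20,27); WM=25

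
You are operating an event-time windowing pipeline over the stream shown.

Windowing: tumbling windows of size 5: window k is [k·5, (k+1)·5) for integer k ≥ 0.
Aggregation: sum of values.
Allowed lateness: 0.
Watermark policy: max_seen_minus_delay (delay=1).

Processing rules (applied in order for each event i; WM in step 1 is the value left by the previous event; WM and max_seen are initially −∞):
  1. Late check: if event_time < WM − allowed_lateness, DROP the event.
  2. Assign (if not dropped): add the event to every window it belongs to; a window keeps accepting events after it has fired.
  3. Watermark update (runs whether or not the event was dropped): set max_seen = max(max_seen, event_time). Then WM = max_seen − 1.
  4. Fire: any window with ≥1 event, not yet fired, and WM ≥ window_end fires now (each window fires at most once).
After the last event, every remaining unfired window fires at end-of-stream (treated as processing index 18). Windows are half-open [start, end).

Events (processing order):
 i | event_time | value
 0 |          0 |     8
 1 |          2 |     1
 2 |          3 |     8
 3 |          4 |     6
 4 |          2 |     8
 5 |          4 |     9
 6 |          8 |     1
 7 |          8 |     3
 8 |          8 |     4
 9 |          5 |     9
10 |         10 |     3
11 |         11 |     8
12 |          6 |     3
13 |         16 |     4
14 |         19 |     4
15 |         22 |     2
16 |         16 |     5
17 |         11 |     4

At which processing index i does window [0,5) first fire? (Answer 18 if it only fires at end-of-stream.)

6

i=0 t=0 v=8: → [0,5); WM=-1
i=1 t=2 v=1: → [0,5); WM=1
i=2 t=3 v=8: → [0,5); WM=2
i=3 t=4 v=6: → [0,5); WM=3
i=4 t=2 v=8: DROP (t<3-0); WM=3
i=5 t=4 v=9: → [0,5); WM=3
i=6 t=8 v=1: → [5,10); WM=7; [0,5) fires=32
i=7 t=8 v=3: → [5,10); WM=7
i=8 t=8 v=4: → [5,10); WM=7
i=9 t=5 v=9: DROP (t<7-0); WM=7
i=10 t=10 v=3: → [10,15); WM=9
i=11 t=11 v=8: → [10,15); WM=10; [5,10) fires=8
i=12 t=6 v=3: DROP (t<10-0); WM=10
i=13 t=16 v=4: → [15,20); WM=15; [10,15) fires=11
i=14 t=19 v=4: → [15,20); WM=18
i=15 t=22 v=2: → [20,25); WM=21; [15,20) fires=8
i=16 t=16 v=5: DROP (t<21-0); WM=21
i=17 t=11 v=4: DROP (t<21-0); WM=21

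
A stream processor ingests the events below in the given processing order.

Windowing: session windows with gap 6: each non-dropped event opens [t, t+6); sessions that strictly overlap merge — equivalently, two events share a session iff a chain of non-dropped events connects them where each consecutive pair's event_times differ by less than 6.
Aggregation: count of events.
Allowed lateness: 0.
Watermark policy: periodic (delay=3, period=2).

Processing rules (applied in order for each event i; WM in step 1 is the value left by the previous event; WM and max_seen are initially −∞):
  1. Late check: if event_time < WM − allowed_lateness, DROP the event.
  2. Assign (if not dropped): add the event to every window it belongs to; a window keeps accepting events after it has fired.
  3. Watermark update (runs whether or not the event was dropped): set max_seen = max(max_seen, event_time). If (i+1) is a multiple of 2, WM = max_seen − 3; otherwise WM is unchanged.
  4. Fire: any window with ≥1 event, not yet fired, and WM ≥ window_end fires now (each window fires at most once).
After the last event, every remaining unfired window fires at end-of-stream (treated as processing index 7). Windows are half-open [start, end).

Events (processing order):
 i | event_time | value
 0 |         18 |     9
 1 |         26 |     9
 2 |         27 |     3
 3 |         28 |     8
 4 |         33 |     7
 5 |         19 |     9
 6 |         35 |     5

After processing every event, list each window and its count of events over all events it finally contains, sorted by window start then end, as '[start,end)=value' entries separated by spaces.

i=0 t=18 v=9: → [18,24); WM=−∞
i=1 t=26 v=9: → [26,32); WM=23
i=2 t=27 v=3: → [26,33); WM=23
i=3 t=28 v=8: → [26,34); WM=25
i=4 t=33 v=7: → [26,39); WM=25
i=5 t=19 v=9: DROP (t<25-0); WM=30
i=6 t=35 v=5: → [26,41); WM=30

[18,24)=1 [26,41)=5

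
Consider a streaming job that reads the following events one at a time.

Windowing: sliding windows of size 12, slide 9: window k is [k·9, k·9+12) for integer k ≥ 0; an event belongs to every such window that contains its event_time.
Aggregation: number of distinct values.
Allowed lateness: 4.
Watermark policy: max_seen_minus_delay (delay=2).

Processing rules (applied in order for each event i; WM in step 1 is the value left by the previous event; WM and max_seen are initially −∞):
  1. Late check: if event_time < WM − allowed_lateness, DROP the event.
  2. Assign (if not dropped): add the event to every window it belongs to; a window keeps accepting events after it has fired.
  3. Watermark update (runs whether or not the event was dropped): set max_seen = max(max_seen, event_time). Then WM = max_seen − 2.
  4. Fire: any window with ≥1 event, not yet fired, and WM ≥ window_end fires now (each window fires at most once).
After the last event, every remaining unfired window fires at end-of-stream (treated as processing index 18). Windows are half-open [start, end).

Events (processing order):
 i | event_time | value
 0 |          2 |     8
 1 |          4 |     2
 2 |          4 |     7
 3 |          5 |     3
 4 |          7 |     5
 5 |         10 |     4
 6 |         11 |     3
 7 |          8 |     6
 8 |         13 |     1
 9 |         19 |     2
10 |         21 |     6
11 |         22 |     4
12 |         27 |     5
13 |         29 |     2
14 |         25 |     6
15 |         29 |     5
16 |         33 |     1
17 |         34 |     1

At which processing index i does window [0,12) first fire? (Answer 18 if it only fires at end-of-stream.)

9

i=0 t=2 v=8: → [0,12); WM=0
i=1 t=4 v=2: → [0,12); WM=2
i=2 t=4 v=7: → [0,12); WM=2
i=3 t=5 v=3: → [0,12); WM=3
i=4 t=7 v=5: → [0,12); WM=5
i=5 t=10 v=4: → [9,21),[0,12); WM=8
i=6 t=11 v=3: → [9,21),[0,12); WM=9
i=7 t=8 v=6: → [0,12); WM=9
i=8 t=13 v=1: → [9,21); WM=11
i=9 t=19 v=2: → [18,30),[9,21); WM=17; [0,12) fires=7
i=10 t=21 v=6: → [18,30); WM=19
i=11 t=22 v=4: → [18,30); WM=20
i=12 t=27 v=5: → [27,39),[18,30); WM=25; [9,21) fires=4
i=13 t=29 v=2: → [27,39),[18,30); WM=27
i=14 t=25 v=6: → [18,30); WM=27
i=15 t=29 v=5: → [27,39),[18,30); WM=27
i=16 t=33 v=1: → [27,39); WM=31; [18,30) fires=4
i=17 t=34 v=1: → [27,39); WM=32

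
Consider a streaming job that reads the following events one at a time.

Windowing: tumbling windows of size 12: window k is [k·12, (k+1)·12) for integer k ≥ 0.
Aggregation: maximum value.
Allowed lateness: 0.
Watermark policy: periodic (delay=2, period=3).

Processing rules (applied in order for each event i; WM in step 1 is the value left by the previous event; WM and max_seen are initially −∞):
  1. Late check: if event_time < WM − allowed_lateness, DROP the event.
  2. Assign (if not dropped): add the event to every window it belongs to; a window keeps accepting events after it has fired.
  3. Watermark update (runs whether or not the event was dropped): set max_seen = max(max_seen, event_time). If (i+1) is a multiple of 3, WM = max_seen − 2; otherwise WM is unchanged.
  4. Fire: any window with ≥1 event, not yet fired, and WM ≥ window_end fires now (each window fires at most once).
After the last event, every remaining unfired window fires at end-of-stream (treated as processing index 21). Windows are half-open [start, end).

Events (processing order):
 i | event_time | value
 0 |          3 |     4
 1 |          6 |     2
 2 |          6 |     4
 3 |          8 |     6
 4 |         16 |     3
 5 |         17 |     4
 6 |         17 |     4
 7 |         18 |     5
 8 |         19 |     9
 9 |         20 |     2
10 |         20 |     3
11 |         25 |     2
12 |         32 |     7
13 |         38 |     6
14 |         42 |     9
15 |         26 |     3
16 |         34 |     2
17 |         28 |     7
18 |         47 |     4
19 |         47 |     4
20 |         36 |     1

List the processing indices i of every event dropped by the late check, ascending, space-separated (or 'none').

i=0 t=3 v=4: → [0,12); WM=−∞
i=1 t=6 v=2: → [0,12); WM=−∞
i=2 t=6 v=4: → [0,12); WM=4
i=3 t=8 v=6: → [0,12); WM=4
i=4 t=16 v=3: → [12,24); WM=4
i=5 t=17 v=4: → [12,24); WM=15; [0,12) fires=6
i=6 t=17 v=4: → [12,24); WM=15
i=7 t=18 v=5: → [12,24); WM=15
i=8 t=19 v=9: → [12,24); WM=17
i=9 t=20 v=2: → [12,24); WM=17
i=10 t=20 v=3: → [12,24); WM=17
i=11 t=25 v=2: → [24,36); WM=23
i=12 t=32 v=7: → [24,36); WM=23
i=13 t=38 v=6: → [36,48); WM=23
i=14 t=42 v=9: → [36,48); WM=40; [12,24) fires=9 [24,36) fires=7
i=15 t=26 v=3: DROP (t<40-0); WM=40
i=16 t=34 v=2: DROP (t<40-0); WM=40
i=17 t=28 v=7: DROP (t<40-0); WM=40
i=18 t=47 v=4: → [36,48); WM=40
i=19 t=47 v=4: → [36,48); WM=40
i=20 t=36 v=1: DROP (t<40-0); WM=45

15 16 17 20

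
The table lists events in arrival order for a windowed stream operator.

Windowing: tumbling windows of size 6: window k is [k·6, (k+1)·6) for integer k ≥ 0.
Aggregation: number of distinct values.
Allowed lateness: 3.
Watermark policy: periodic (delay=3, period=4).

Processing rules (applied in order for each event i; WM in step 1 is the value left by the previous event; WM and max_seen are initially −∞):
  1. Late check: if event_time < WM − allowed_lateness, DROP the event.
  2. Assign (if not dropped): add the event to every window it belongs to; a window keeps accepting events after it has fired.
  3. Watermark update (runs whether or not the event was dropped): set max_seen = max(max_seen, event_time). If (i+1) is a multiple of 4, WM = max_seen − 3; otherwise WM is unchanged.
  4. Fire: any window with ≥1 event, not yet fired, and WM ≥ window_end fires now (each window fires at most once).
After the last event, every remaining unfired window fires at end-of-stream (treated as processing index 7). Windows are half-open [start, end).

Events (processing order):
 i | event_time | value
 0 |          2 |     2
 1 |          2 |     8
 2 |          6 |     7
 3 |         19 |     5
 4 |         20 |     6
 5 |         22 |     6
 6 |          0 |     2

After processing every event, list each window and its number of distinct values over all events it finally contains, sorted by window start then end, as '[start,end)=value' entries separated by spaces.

[0,6)=2 [6,12)=1 [18,24)=2

i=0 t=2 v=2: → [0,6); WM=−∞
i=1 t=2 v=8: → [0,6); WM=−∞
i=2 t=6 v=7: → [6,12); WM=−∞
i=3 t=19 v=5: → [18,24); WM=16; [0,6) fires=2 [6,12) fires=1
i=4 t=20 v=6: → [18,24); WM=16
i=5 t=22 v=6: → [18,24); WM=16
i=6 t=0 v=2: DROP (t<16-3); WM=16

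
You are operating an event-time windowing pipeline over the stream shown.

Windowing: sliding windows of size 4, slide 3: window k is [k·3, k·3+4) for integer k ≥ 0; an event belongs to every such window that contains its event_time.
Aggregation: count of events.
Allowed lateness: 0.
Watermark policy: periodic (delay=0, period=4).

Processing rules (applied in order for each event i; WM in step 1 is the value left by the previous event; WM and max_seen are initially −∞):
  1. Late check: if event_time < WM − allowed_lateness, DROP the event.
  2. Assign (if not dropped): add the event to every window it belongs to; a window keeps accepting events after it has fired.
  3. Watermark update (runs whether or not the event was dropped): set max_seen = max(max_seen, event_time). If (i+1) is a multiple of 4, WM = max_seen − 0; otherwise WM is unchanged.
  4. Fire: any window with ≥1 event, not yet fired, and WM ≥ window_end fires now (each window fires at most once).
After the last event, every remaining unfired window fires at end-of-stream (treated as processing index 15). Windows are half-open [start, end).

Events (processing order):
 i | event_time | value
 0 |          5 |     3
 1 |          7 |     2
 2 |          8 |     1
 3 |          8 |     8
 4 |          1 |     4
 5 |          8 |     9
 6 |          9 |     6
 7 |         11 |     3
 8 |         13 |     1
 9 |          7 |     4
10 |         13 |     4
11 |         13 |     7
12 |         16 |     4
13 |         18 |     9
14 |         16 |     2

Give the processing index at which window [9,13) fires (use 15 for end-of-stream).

11

i=0 t=5 v=3: → [3,7); WM=−∞
i=1 t=7 v=2: → [6,10); WM=−∞
i=2 t=8 v=1: → [6,10); WM=−∞
i=3 t=8 v=8: → [6,10); WM=8; [3,7) fires=1
i=4 t=1 v=4: DROP (t<8-0); WM=8
i=5 t=8 v=9: → [6,10); WM=8
i=6 t=9 v=6: → [9,13),[6,10); WM=8
i=7 t=11 v=3: → [9,13); WM=11; [6,10) fires=5
i=8 t=13 v=1: → [12,16); WM=11
i=9 t=7 v=4: DROP (t<11-0); WM=11
i=10 t=13 v=4: → [12,16); WM=11
i=11 t=13 v=7: → [12,16); WM=13; [9,13) fires=2
i=12 t=16 v=4: → [15,19); WM=13
i=13 t=18 v=9: → [18,22),[15,19); WM=13
i=14 t=16 v=2: → [15,19); WM=13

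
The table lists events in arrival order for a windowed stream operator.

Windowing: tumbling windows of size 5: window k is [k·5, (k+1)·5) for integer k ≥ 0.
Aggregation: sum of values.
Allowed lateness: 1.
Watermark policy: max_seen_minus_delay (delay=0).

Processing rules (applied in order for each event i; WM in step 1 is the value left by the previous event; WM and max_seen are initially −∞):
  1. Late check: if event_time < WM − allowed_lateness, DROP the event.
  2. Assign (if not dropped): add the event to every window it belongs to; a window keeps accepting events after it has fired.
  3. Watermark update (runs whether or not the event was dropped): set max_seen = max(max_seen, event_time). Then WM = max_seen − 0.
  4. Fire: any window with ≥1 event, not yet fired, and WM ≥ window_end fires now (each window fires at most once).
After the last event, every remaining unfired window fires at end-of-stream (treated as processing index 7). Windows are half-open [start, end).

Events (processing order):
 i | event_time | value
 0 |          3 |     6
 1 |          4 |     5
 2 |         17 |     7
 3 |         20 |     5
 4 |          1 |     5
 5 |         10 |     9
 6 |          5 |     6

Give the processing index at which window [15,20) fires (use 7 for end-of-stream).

3

i=0 t=3 v=6: → [0,5); WM=3
i=1 t=4 v=5: → [0,5); WM=4
i=2 t=17 v=7: → [15,20); WM=17; [0,5) fires=11
i=3 t=20 v=5: → [20,25); WM=20; [15,20) fires=7
i=4 t=1 v=5: DROP (t<20-1); WM=20
i=5 t=10 v=9: DROP (t<20-1); WM=20
i=6 t=5 v=6: DROP (t<20-1); WM=20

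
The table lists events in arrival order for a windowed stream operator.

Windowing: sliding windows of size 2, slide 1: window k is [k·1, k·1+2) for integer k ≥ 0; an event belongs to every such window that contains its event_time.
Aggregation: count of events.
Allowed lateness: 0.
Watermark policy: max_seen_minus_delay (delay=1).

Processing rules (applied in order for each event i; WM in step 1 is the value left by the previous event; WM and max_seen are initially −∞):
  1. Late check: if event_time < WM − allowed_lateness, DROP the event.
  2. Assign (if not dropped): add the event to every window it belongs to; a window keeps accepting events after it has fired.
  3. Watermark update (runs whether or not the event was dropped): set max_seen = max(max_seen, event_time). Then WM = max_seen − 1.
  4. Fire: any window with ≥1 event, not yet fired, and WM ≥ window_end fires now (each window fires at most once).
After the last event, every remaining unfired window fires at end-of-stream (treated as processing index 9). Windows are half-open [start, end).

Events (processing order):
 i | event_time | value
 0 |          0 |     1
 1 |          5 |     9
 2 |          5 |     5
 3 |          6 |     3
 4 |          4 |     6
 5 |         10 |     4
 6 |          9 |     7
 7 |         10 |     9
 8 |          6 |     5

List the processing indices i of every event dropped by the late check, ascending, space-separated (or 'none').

4 8

i=0 t=0 v=1: → [0,2); WM=-1
i=1 t=5 v=9: → [5,7),[4,6); WM=4; [0,2) fires=1
i=2 t=5 v=5: → [5,7),[4,6); WM=4
i=3 t=6 v=3: → [6,8),[5,7); WM=5
i=4 t=4 v=6: DROP (t<5-0); WM=5
i=5 t=10 v=4: → [10,12),[9,11); WM=9; [4,6) fires=2 [5,7) fires=3 [6,8) fires=1
i=6 t=9 v=7: → [9,11),[8,10); WM=9
i=7 t=10 v=9: → [10,12),[9,11); WM=9
i=8 t=6 v=5: DROP (t<9-0); WM=9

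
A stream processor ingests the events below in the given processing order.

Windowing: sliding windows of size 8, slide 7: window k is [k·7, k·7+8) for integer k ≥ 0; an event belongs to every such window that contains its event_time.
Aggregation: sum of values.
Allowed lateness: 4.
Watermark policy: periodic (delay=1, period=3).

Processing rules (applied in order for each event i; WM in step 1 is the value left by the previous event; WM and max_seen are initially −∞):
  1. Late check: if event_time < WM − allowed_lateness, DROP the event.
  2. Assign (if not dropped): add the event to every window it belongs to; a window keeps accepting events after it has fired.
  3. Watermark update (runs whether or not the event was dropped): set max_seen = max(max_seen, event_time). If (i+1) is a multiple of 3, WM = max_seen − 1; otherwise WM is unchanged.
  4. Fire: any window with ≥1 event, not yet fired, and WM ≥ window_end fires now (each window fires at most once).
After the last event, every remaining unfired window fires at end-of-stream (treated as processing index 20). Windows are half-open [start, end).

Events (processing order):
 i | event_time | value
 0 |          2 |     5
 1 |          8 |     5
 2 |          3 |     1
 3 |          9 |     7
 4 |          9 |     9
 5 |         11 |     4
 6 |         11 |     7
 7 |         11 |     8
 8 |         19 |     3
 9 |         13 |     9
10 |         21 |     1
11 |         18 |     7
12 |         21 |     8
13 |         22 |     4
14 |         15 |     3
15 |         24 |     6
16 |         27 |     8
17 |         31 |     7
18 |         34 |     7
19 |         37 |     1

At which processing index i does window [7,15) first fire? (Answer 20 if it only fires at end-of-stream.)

8

i=0 t=2 v=5: → [0,8); WM=−∞
i=1 t=8 v=5: → [7,15); WM=−∞
i=2 t=3 v=1: → [0,8); WM=7
i=3 t=9 v=7: → [7,15); WM=7
i=4 t=9 v=9: → [7,15); WM=7
i=5 t=11 v=4: → [7,15); WM=10; [0,8) fires=6
i=6 t=11 v=7: → [7,15); WM=10
i=7 t=11 v=8: → [7,15); WM=10
i=8 t=19 v=3: → [14,22); WM=18; [7,15) fires=40
i=9 t=13 v=9: DROP (t<18-4); WM=18
i=10 t=21 v=1: → [21,29),[14,22); WM=18
i=11 t=18 v=7: → [14,22); WM=20
i=12 t=21 v=8: → [21,29),[14,22); WM=20
i=13 t=22 v=4: → [21,29); WM=20
i=14 t=15 v=3: DROP (t<20-4); WM=21
i=15 t=24 v=6: → [21,29); WM=21
i=16 t=27 v=8: → [21,29); WM=21
i=17 t=31 v=7: → [28,36); WM=30; [14,22) fires=19 [21,29) fires=27
i=18 t=34 v=7: → [28,36); WM=30
i=19 t=37 v=1: → [35,43); WM=30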